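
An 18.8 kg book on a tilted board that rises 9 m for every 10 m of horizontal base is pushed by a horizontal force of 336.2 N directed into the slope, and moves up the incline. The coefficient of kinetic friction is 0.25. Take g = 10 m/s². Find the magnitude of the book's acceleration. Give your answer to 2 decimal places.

1.75 m/s²

The horizontal push has components F cos 41.99° = 336.2 × 0.7433 = 249.897 N up the incline and F sin 41.99° = 336.2 × 0.6690 = 224.918 N pressing into the surface.
The normal force is therefore N = mg cos 41.99° + F sin 41.99° = 139.740 + 224.918 = 364.658 N, and kinetic friction down the slope is μN = 0.25 × 364.658 = 91.165 N.
Along the incline: F cos 41.99° − mg sin 41.99° − μN = ma, so 249.897 − 125.772 − 91.165 = 18.8 a, giving a = 1.7532 m/s².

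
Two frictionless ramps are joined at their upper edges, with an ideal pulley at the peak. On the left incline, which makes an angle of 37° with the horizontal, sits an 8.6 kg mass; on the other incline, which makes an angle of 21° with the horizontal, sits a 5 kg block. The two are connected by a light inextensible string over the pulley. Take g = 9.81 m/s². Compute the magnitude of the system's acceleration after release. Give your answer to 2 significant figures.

2.4 m/s²

Resolve each weight along its own incline: the 8.6 kg mass has component 8.6 × 9.81 × sin 37° = 50.773 N down its slope, and the 5 kg mass has 5 × 9.81 × sin 21° = 17.578 N down its slope.
The 8.6 kg side's 50.773 N exceeds the other side's 17.578 N, so that mass slides down and the 5 kg mass slides up. Taking that direction as positive, Newton's second law for the whole system gives 50.773 − 17.578 = (8.6 + 5) a, so a = 33.195 / 13.6 = 2.4408 m/s².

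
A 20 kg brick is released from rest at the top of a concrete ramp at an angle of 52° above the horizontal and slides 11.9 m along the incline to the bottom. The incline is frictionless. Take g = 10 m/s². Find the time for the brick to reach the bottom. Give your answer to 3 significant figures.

1.74 s

The weight component along the incline is mg sin 52° = 157.602 N and the normal force is N = mg cos 52° = 123.132 N.
With no friction, a = g sin 52° = 7.8801 m/s².
Starting from rest, L = ½at², so t = √(2L/a) = √(2 × 11.9 / 7.8801) = 1.7379 s.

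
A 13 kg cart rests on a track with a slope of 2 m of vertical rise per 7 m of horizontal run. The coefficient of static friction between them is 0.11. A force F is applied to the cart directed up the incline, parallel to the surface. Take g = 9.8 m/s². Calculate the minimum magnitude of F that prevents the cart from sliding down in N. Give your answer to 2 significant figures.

The normal force is N = mg cos 15.95° = 122.498 N. With F at its minimum the cart is on the verge of sliding down, so static friction is at its maximum μ_s N = 0.11 × 122.498 = 13.475 N and acts up the slope.
Equilibrium along the incline: F + μ_s N = mg sin 15.95°, so F = 34.999 − 13.475 = 21.524 N.

22 N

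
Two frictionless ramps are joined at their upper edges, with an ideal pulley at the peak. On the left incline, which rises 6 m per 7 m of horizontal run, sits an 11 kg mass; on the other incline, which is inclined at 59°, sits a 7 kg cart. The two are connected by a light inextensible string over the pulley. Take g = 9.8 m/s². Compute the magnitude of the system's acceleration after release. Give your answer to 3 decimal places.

Resolve each weight along its own incline: the 11 kg mass has component 11 × 9.8 × sin 40.60° = 70.155 N down its slope, and the 7 kg mass has 7 × 9.8 × sin 59° = 58.802 N down its slope.
The 11 kg side's 70.155 N exceeds the other side's 58.802 N, so that mass slides down and the 7 kg mass slides up. Taking that direction as positive, Newton's second law for the whole system gives 70.155 − 58.802 = (11 + 7) a, so a = 11.353 / 18 = 0.6307 m/s².

0.631 m/s²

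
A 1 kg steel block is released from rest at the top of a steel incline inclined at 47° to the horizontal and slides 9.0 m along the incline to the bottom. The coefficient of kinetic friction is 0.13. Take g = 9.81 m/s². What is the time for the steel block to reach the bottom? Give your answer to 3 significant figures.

The weight component along the incline is mg sin 47° = 7.175 N and the normal force is N = mg cos 47° = 6.690 N.
Friction up the slope is f = μN = 0.13 × 6.690 = 0.870 N, so the net downslope force is 7.175 − 0.870 = 6.305 N and a = 6.305 / 1 = 6.3050 m/s².
Starting from rest, L = ½at², so t = √(2L/a) = √(2 × 9.0 / 6.3050) = 1.6896 s.

1.69 s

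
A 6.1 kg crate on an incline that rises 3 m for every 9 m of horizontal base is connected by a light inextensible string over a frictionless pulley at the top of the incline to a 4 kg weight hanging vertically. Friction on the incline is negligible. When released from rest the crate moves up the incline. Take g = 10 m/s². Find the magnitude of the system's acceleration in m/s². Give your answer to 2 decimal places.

For the crate on the incline: the weight component along the slope is m₁g sin 18.43° = 6.1 × 10 × 0.3162 = 19.288 N and the normal force is N = m₁g cos 18.43° = 57.870 N.
Newton's second law for the crate (up-slope positive): T − 19.288 = 6.1 a. For the hanging weight (downward positive): 4 × 10 − T = 4 a.
Adding the two equations eliminates T: 20.712 = 10.1 a, so a = 2.0507 m/s².

2.05 m/s²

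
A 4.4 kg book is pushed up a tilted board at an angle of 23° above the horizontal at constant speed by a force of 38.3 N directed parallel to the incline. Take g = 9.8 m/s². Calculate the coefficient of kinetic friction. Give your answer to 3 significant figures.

At constant speed ΣF = 0 along the incline. The applied 38.3 N acts up the slope; the weight component mg sin 23° = 16.848 N and kinetic friction μN both act down the slope.
So 38.3 = 16.848 + μ × 39.692, giving μ = (38.3 − 16.848) / 39.692 = 0.5405.

0.540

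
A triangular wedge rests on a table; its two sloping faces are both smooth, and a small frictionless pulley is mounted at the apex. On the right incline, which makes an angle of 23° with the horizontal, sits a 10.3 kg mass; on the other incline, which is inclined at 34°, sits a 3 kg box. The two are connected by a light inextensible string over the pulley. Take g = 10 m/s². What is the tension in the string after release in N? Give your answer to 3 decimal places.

22.070 N

Resolve each weight along its own incline: the 10.3 kg mass has component 10.3 × 10 × sin 23° = 40.245 N down its slope, and the 3 kg mass has 3 × 10 × sin 34° = 16.776 N down its slope.
The 10.3 kg side's 40.245 N exceeds the other side's 16.776 N, so that mass slides down and the 3 kg mass slides up. Taking that direction as positive, Newton's second law for the whole system gives 40.245 − 16.776 = (10.3 + 3) a, so a = 23.469 / 13.3 = 1.7646 m/s².
For the 3 kg mass (up-slope positive): T − 16.776 = 3 × 1.7646, so T = 22.070 N.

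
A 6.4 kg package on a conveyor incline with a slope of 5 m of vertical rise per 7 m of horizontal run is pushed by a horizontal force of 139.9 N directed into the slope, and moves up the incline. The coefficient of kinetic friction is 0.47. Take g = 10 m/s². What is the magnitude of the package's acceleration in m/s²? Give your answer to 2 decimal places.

2.18 m/s²

The horizontal push has components F cos 35.54° = 139.9 × 0.8137 = 113.837 N up the incline and F sin 35.54° = 139.9 × 0.5812 = 81.310 N pressing into the surface.
The normal force is therefore N = mg cos 35.54° + F sin 35.54° = 52.077 + 81.310 = 133.387 N, and kinetic friction down the slope is μN = 0.47 × 133.387 = 62.692 N.
Along the incline: F cos 35.54° − mg sin 35.54° − μN = ma, so 113.837 − 37.197 − 62.692 = 6.4 a, giving a = 2.1794 m/s².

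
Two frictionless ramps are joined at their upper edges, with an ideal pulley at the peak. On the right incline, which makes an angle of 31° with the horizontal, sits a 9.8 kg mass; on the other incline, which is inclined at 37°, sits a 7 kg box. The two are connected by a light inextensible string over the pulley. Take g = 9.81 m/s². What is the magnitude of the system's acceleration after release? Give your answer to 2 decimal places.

Resolve each weight along its own incline: the 9.8 kg mass has component 9.8 × 9.81 × sin 31° = 49.515 N down its slope, and the 7 kg mass has 7 × 9.81 × sin 37° = 41.327 N down its slope.
The 9.8 kg side's 49.515 N exceeds the other side's 41.327 N, so that mass slides down and the 7 kg mass slides up. Taking that direction as positive, Newton's second law for the whole system gives 49.515 − 41.327 = (9.8 + 7) a, so a = 8.188 / 16.8 = 0.4874 m/s².

0.49 m/s²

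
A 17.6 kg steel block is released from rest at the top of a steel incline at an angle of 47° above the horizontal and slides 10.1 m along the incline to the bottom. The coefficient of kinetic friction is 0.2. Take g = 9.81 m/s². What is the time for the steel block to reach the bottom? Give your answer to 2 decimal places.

1.86 s

The weight component along the incline is mg sin 47° = 126.273 N and the normal force is N = mg cos 47° = 117.751 N.
Friction up the slope is f = μN = 0.2 × 117.751 = 23.550 N, so the net downslope force is 126.273 − 23.550 = 102.723 N and a = 102.723 / 17.6 = 5.8365 m/s².
Starting from rest, L = ½at², so t = √(2L/a) = √(2 × 10.1 / 5.8365) = 1.8604 s.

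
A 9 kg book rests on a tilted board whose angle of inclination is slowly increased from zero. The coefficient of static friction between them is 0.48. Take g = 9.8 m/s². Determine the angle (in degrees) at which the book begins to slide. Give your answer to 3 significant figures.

25.6°

At the threshold of sliding, static friction is at its maximum μ_s N and exactly balances the weight component along the incline: mg sin θ = μ_s mg cos θ.
Hence tan θ = μ_s = 0.48, so θ = arctan(0.48) = 25.6410°.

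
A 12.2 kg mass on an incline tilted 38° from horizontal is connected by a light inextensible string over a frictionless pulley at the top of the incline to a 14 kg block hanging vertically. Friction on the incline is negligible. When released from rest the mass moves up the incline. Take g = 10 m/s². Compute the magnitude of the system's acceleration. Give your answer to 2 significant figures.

For the mass on the incline: the weight component along the slope is m₁g sin 38° = 12.2 × 10 × 0.6157 = 75.115 N and the normal force is N = m₁g cos 38° = 96.137 N.
Newton's second law for the mass (up-slope positive): T − 75.115 = 12.2 a. For the hanging block (downward positive): 14 × 10 − T = 14 a.
Adding the two equations eliminates T: 64.885 = 26.2 a, so a = 2.4765 m/s².

2.5 m/s²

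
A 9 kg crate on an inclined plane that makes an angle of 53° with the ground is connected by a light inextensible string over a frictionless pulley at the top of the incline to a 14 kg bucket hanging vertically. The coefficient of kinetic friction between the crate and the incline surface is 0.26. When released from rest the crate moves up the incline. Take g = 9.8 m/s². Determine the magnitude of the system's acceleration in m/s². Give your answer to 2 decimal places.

2.30 m/s²

For the crate on the incline: the weight component along the slope is m₁g sin 53° = 9 × 9.8 × 0.7986 = 70.437 N and the normal force is N = m₁g cos 53° = 53.080 N.
Kinetic friction opposes the crate's motion up the incline: f = μN = 0.26 × 53.080 = 13.801 N acting down the slope.
Newton's second law for the crate (up-slope positive): T − 70.437 − 13.801 = 9 a. For the hanging bucket (downward positive): 14 × 9.8 − T = 14 a.
Adding the two equations eliminates T: 52.962 = 23 a, so a = 2.3027 m/s².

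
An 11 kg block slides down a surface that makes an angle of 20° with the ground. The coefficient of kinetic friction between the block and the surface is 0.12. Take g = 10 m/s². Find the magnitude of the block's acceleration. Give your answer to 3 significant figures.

2.29 m/s²

Resolving the weight along the incline: the component pulling the block down the slope is mg sin 20° = 11 × 10 × 0.3420 = 37.620 N, and the normal force is N = mg cos 20° = 11 × 10 × 0.9397 = 103.367 N.
Kinetic friction acts up the slope with magnitude f = μN = 0.12 × 103.367 = 12.404 N.
Net force along the incline is 37.620 − 12.404 = 25.216 N, so a = 25.216 / 11 = 2.2924 m/s².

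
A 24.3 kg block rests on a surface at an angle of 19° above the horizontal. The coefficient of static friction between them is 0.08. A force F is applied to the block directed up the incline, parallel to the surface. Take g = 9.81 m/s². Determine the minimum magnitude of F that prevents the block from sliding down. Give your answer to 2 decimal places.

59.58 N

The normal force is N = mg cos 19° = 225.396 N. With F at its minimum the block is on the verge of sliding down, so static friction is at its maximum μ_s N = 0.08 × 225.396 = 18.032 N and acts up the slope.
Equilibrium along the incline: F + μ_s N = mg sin 19°, so F = 77.610 − 18.032 = 59.578 N.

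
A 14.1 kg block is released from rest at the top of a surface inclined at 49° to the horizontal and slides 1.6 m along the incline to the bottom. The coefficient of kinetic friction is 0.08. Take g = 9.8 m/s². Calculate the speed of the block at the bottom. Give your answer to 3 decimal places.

The weight component along the incline is mg sin 49° = 104.286 N and the normal force is N = mg cos 49° = 90.654 N.
Friction up the slope is f = μN = 0.08 × 90.654 = 7.252 N, so the net downslope force is 104.286 − 7.252 = 97.034 N and a = 97.034 / 14.1 = 6.8818 m/s².
Starting from rest over a distance of 1.6 m, v² = 2aL = 2 × 6.8818 × 1.6 = 22.0218, so v = 4.6927 m/s.

4.693 m/s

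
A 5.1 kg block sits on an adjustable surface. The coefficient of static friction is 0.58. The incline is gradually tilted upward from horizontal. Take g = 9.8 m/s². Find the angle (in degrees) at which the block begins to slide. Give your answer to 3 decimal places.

At the threshold of sliding, static friction is at its maximum μ_s N and exactly balances the weight component along the incline: mg sin θ = μ_s mg cos θ.
Hence tan θ = μ_s = 0.58, so θ = arctan(0.58) = 30.1137°.

30.114°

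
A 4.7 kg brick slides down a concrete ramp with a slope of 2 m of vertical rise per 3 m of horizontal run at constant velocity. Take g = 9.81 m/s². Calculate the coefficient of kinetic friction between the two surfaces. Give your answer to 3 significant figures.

At constant velocity the net force along the incline is zero: mg sin 33.69° = μ mg cos 33.69°.
So μ = tan 33.69° = 0.5547 / 0.8321 = 0.6666.

0.667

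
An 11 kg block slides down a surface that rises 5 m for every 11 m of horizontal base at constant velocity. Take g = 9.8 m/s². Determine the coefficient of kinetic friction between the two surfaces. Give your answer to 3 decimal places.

At constant velocity the net force along the incline is zero: mg sin 24.44° = μ mg cos 24.44°.
So μ = tan 24.44° = 0.4138 / 0.9104 = 0.4545.

0.455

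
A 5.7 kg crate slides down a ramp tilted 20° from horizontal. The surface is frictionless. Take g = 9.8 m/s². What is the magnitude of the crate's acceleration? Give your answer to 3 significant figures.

Resolving the weight along the incline: the component pulling the crate down the slope is mg sin 20° = 5.7 × 9.8 × 0.3420 = 19.104 N, and the normal force is N = mg cos 20° = 5.7 × 9.8 × 0.9397 = 52.492 N.
With no friction the net force along the incline is 19.104 N, so a = g sin 20° = 19.104 / 5.7 = 3.3516 m/s².

3.35 m/s²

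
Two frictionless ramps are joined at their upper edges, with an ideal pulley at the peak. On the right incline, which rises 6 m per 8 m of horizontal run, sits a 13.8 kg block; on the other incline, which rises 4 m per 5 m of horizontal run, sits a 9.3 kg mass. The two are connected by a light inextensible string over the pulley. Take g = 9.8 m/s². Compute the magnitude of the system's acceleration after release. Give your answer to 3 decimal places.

Resolve each weight along its own incline: the 13.8 kg mass has component 13.8 × 9.8 × sin 36.87° = 81.144 N down its slope, and the 9.3 kg mass has 9.3 × 9.8 × sin 38.66° = 56.935 N down its slope.
The 13.8 kg side's 81.144 N exceeds the other side's 56.935 N, so that mass slides down and the 9.3 kg mass slides up. Taking that direction as positive, Newton's second law for the whole system gives 81.144 − 56.935 = (13.8 + 9.3) a, so a = 24.209 / 23.1 = 1.0480 m/s².

1.048 m/s²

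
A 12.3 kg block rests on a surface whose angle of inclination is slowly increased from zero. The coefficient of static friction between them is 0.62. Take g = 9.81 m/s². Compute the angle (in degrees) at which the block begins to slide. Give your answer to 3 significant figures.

At the threshold of sliding, static friction is at its maximum μ_s N and exactly balances the weight component along the incline: mg sin θ = μ_s mg cos θ.
Hence tan θ = μ_s = 0.62, so θ = arctan(0.62) = 31.7989°.

31.8°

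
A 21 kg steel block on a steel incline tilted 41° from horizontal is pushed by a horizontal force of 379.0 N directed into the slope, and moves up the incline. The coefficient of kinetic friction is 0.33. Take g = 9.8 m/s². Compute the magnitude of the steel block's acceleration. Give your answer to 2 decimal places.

The horizontal push has components F cos 41° = 379.0 × 0.7547 = 286.031 N up the incline and F sin 41° = 379.0 × 0.6561 = 248.662 N pressing into the surface.
The normal force is therefore N = mg cos 41° + F sin 41° = 155.317 + 248.662 = 403.979 N, and kinetic friction down the slope is μN = 0.33 × 403.979 = 133.313 N.
Along the incline: F cos 41° − mg sin 41° − μN = ma, so 286.031 − 135.025 − 133.313 = 21 a, giving a = 0.8425 m/s².

0.84 m/s²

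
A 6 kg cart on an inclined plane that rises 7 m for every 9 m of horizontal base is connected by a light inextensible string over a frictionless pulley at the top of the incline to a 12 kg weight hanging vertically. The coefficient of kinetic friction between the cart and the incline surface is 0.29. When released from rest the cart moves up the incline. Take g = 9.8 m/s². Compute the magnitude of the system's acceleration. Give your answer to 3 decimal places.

3.780 m/s²

For the cart on the incline: the weight component along the slope is m₁g sin 37.87° = 6 × 9.8 × 0.6139 = 36.097 N and the normal force is N = m₁g cos 37.87° = 46.414 N.
Kinetic friction opposes the cart's motion up the incline: f = μN = 0.29 × 46.414 = 13.460 N acting down the slope.
Newton's second law for the cart (up-slope positive): T − 36.097 − 13.460 = 6 a. For the hanging weight (downward positive): 12 × 9.8 − T = 12 a.
Adding the two equations eliminates T: 68.043 = 18 a, so a = 3.7802 m/s².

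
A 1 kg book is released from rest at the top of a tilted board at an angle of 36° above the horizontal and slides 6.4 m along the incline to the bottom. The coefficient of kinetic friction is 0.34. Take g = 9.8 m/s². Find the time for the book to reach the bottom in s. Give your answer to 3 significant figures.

2.04 s

The weight component along the incline is mg sin 36° = 5.760 N and the normal force is N = mg cos 36° = 7.928 N.
Friction up the slope is f = μN = 0.34 × 7.928 = 2.696 N, so the net downslope force is 5.760 − 2.696 = 3.064 N and a = 3.064 / 1 = 3.0640 m/s².
Starting from rest, L = ½at², so t = √(2L/a) = √(2 × 6.4 / 3.0640) = 2.0439 s.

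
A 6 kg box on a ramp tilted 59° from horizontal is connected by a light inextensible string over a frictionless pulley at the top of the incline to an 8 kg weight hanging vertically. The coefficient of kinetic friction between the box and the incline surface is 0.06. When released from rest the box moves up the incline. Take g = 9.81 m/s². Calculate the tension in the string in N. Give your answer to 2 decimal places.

63.50 N

For the box on the incline: the weight component along the slope is m₁g sin 59° = 6 × 9.81 × 0.8572 = 50.455 N and the normal force is N = m₁g cos 59° = 30.315 N.
Kinetic friction opposes the box's motion up the incline: f = μN = 0.06 × 30.315 = 1.819 N acting down the slope.
Newton's second law for the box (up-slope positive): T − 50.455 − 1.819 = 6 a. For the hanging weight (downward positive): 8 × 9.81 − T = 8 a.
Adding the two equations eliminates T: 26.206 = 14 a, so a = 1.8719 m/s².
Then from the hanging weight's equation, T = 8 × (9.81 − 1.8719) = 63.505 N.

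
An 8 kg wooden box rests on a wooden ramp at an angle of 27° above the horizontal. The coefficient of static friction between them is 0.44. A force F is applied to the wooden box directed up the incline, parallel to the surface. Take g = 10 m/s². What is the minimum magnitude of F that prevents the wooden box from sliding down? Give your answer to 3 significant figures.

4.96 N

The normal force is N = mg cos 27° = 71.281 N. With F at its minimum the wooden box is on the verge of sliding down, so static friction is at its maximum μ_s N = 0.44 × 71.281 = 31.364 N and acts up the slope.
Equilibrium along the incline: F + μ_s N = mg sin 27°, so F = 36.319 − 31.364 = 4.955 N.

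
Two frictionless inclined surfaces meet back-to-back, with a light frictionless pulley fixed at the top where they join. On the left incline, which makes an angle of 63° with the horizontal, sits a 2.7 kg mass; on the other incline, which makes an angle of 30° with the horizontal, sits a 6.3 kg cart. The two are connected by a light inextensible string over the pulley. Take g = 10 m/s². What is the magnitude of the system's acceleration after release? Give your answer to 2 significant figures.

0.83 m/s²

Resolve each weight along its own incline: the 2.7 kg mass has component 2.7 × 10 × sin 63° = 24.057 N down its slope, and the 6.3 kg mass has 6.3 × 10 × sin 30° = 31.500 N down its slope.
The 6.3 kg side's 31.500 N exceeds the other side's 24.057 N, so that mass slides down and the 2.7 kg mass slides up. Taking that direction as positive, Newton's second law for the whole system gives 31.500 − 24.057 = (2.7 + 6.3) a, so a = 7.443 / 9 = 0.8270 m/s².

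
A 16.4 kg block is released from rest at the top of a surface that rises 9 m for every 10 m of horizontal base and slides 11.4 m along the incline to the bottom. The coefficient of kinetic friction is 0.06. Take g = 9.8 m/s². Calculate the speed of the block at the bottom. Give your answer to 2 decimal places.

11.81 m/s

The weight component along the incline is mg sin 41.99° = 107.516 N and the normal force is N = mg cos 41.99° = 119.462 N.
Friction up the slope is f = μN = 0.06 × 119.462 = 7.168 N, so the net downslope force is 107.516 − 7.168 = 100.348 N and a = 100.348 / 16.4 = 6.1188 m/s².
Starting from rest over a distance of 11.4 m, v² = 2aL = 2 × 6.1188 × 11.4 = 139.5086, so v = 11.8114 m/s.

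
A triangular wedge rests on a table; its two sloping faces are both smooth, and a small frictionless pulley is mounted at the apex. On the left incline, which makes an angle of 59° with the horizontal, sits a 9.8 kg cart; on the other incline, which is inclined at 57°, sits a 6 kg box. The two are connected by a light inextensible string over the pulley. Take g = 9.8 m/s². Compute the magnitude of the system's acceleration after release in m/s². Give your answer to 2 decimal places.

Resolve each weight along its own incline: the 9.8 kg mass has component 9.8 × 9.8 × sin 59° = 82.322 N down its slope, and the 6 kg mass has 6 × 9.8 × sin 57° = 49.314 N down its slope.
The 9.8 kg side's 82.322 N exceeds the other side's 49.314 N, so that mass slides down and the 6 kg mass slides up. Taking that direction as positive, Newton's second law for the whole system gives 82.322 − 49.314 = (9.8 + 6) a, so a = 33.008 / 15.8 = 2.0891 m/s².

2.09 m/s²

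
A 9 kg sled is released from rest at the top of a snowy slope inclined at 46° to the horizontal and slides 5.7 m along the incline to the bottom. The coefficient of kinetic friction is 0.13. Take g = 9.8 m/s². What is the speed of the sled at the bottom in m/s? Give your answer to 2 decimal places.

The weight component along the incline is mg sin 46° = 63.446 N and the normal force is N = mg cos 46° = 61.269 N.
Friction up the slope is f = μN = 0.13 × 61.269 = 7.965 N, so the net downslope force is 63.446 − 7.965 = 55.481 N and a = 55.481 / 9 = 6.1646 m/s².
Starting from rest over a distance of 5.7 m, v² = 2aL = 2 × 6.1646 × 5.7 = 70.2764, so v = 8.3831 m/s.

8.38 m/s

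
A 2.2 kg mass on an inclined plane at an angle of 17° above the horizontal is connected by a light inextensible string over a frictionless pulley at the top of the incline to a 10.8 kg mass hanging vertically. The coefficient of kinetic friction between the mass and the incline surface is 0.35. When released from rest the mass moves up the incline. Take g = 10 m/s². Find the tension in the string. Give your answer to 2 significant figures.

30 N

For the mass on the incline: the weight component along the slope is m₁g sin 17° = 2.2 × 10 × 0.2924 = 6.433 N and the normal force is N = m₁g cos 17° = 21.039 N.
Kinetic friction opposes the mass's motion up the incline: f = μN = 0.35 × 21.039 = 7.364 N acting down the slope.
Newton's second law for the mass (up-slope positive): T − 6.433 − 7.364 = 2.2 a. For the hanging mass (downward positive): 10.8 × 10 − T = 10.8 a.
Adding the two equations eliminates T: 94.203 = 13 a, so a = 7.2464 m/s².
Then from the hanging mass's equation, T = 10.8 × (10 − 7.2464) = 29.739 N.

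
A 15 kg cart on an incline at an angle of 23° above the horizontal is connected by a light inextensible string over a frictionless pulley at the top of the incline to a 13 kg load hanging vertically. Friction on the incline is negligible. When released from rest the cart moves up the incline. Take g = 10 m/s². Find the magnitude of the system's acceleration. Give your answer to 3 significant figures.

2.55 m/s²

For the cart on the incline: the weight component along the slope is m₁g sin 23° = 15 × 10 × 0.3907 = 58.605 N and the normal force is N = m₁g cos 23° = 138.076 N.
Newton's second law for the cart (up-slope positive): T − 58.605 = 15 a. For the hanging load (downward positive): 13 × 10 − T = 13 a.
Adding the two equations eliminates T: 71.395 = 28 a, so a = 2.5498 m/s².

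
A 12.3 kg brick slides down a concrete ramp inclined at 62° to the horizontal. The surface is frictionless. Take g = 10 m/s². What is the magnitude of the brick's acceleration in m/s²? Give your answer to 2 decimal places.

8.83 m/s²

Resolving the weight along the incline: the component pulling the brick down the slope is mg sin 62° = 12.3 × 10 × 0.8829 = 108.597 N, and the normal force is N = mg cos 62° = 12.3 × 10 × 0.4695 = 57.748 N.
With no friction the net force along the incline is 108.597 N, so a = g sin 62° = 108.597 / 12.3 = 8.8290 m/s².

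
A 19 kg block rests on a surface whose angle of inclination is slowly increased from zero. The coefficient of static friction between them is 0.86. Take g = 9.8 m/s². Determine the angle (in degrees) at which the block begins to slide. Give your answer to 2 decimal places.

40.70°

At the threshold of sliding, static friction is at its maximum μ_s N and exactly balances the weight component along the incline: mg sin θ = μ_s mg cos θ.
Hence tan θ = μ_s = 0.86, so θ = arctan(0.86) = 40.6955°.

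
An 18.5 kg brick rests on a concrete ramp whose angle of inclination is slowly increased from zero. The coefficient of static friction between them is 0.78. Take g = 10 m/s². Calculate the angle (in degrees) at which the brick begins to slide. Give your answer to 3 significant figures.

38.0°

At the threshold of sliding, static friction is at its maximum μ_s N and exactly balances the weight component along the incline: mg sin θ = μ_s mg cos θ.
Hence tan θ = μ_s = 0.78, so θ = arctan(0.78) = 37.9542°.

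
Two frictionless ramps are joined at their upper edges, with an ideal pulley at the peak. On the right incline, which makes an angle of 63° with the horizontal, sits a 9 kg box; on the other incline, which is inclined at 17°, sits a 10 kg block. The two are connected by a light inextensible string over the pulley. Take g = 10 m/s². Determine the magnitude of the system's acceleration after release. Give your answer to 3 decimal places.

2.682 m/s²

Resolve each weight along its own incline: the 9 kg mass has component 9 × 10 × sin 63° = 80.191 N down its slope, and the 10 kg mass has 10 × 10 × sin 17° = 29.237 N down its slope.
The 9 kg side's 80.191 N exceeds the other side's 29.237 N, so that mass slides down and the 10 kg mass slides up. Taking that direction as positive, Newton's second law for the whole system gives 80.191 − 29.237 = (9 + 10) a, so a = 50.954 / 19 = 2.6818 m/s².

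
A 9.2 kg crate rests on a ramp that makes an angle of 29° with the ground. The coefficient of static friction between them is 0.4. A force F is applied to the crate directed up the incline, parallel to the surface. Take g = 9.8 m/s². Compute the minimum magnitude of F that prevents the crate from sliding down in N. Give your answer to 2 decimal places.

12.17 N

The normal force is N = mg cos 29° = 78.856 N. With F at its minimum the crate is on the verge of sliding down, so static friction is at its maximum μ_s N = 0.4 × 78.856 = 31.542 N and acts up the slope.
Equilibrium along the incline: F + μ_s N = mg sin 29°, so F = 43.710 − 31.542 = 12.168 N.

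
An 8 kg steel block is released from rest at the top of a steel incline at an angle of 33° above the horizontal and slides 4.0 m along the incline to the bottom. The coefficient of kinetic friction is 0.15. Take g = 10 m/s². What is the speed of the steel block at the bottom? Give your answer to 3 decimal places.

The weight component along the incline is mg sin 33° = 43.571 N and the normal force is N = mg cos 33° = 67.094 N.
Friction up the slope is f = μN = 0.15 × 67.094 = 10.064 N, so the net downslope force is 43.571 − 10.064 = 33.507 N and a = 33.507 / 8 = 4.1884 m/s².
Starting from rest over a distance of 4.0 m, v² = 2aL = 2 × 4.1884 × 4.0 = 33.5072, so v = 5.7885 m/s.

5.789 m/s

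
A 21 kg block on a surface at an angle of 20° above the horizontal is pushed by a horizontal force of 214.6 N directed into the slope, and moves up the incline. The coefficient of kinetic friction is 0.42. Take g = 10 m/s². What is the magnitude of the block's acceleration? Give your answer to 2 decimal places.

The horizontal push has components F cos 20° = 214.6 × 0.9397 = 201.660 N up the incline and F sin 20° = 214.6 × 0.3420 = 73.393 N pressing into the surface.
The normal force is therefore N = mg cos 20° + F sin 20° = 197.337 + 73.393 = 270.730 N, and kinetic friction down the slope is μN = 0.42 × 270.730 = 113.707 N.
Along the incline: F cos 20° − mg sin 20° − μN = ma, so 201.660 − 71.820 − 113.707 = 21 a, giving a = 0.7682 m/s².

0.77 m/s²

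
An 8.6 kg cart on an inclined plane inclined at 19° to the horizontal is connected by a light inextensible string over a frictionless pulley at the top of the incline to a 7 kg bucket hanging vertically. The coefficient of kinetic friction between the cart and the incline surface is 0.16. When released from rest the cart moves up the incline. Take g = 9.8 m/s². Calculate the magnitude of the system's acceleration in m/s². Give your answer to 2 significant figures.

For the cart on the incline: the weight component along the slope is m₁g sin 19° = 8.6 × 9.8 × 0.3256 = 27.442 N and the normal force is N = m₁g cos 19° = 79.688 N.
Kinetic friction opposes the cart's motion up the incline: f = μN = 0.16 × 79.688 = 12.750 N acting down the slope.
Newton's second law for the cart (up-slope positive): T − 27.442 − 12.750 = 8.6 a. For the hanging bucket (downward positive): 7 × 9.8 − T = 7 a.
Adding the two equations eliminates T: 28.408 = 15.6 a, so a = 1.8210 m/s².

1.8 m/s²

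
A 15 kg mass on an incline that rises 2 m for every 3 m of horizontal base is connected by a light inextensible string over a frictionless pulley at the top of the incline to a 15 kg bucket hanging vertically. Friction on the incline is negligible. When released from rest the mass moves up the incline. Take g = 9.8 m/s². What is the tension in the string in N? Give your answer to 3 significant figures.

114 N

For the mass on the incline: the weight component along the slope is m₁g sin 33.69° = 15 × 9.8 × 0.5547 = 81.541 N and the normal force is N = m₁g cos 33.69° = 122.311 N.
Newton's second law for the mass (up-slope positive): T − 81.541 = 15 a. For the hanging bucket (downward positive): 15 × 9.8 − T = 15 a.
Adding the two equations eliminates T: 65.459 = 30 a, so a = 2.1820 m/s².
Then from the hanging bucket's equation, T = 15 × (9.8 − 2.1820) = 114.270 N.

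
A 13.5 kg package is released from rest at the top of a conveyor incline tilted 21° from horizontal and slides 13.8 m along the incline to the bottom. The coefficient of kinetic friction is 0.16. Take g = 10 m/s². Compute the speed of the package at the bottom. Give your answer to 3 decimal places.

7.595 m/s

The weight component along the incline is mg sin 21° = 48.380 N and the normal force is N = mg cos 21° = 126.033 N.
Friction up the slope is f = μN = 0.16 × 126.033 = 20.165 N, so the net downslope force is 48.380 − 20.165 = 28.215 N and a = 28.215 / 13.5 = 2.0900 m/s².
Starting from rest over a distance of 13.8 m, v² = 2aL = 2 × 2.0900 × 13.8 = 57.6840, so v = 7.5950 m/s.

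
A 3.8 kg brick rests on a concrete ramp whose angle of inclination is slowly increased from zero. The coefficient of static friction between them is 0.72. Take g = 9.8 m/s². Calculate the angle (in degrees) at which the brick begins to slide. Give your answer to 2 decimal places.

35.75°

At the threshold of sliding, static friction is at its maximum μ_s N and exactly balances the weight component along the incline: mg sin θ = μ_s mg cos θ.
Hence tan θ = μ_s = 0.72, so θ = arctan(0.72) = 35.7539°.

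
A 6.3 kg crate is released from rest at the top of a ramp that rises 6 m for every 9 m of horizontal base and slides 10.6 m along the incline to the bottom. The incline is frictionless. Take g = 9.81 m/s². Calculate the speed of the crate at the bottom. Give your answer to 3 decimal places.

10.741 m/s

The weight component along the incline is mg sin 33.69° = 34.282 N and the normal force is N = mg cos 33.69° = 51.423 N.
With no friction, a = g sin 33.69° = 5.4416 m/s².
Starting from rest over a distance of 10.6 m, v² = 2aL = 2 × 5.4416 × 10.6 = 115.3619, so v = 10.7407 m/s.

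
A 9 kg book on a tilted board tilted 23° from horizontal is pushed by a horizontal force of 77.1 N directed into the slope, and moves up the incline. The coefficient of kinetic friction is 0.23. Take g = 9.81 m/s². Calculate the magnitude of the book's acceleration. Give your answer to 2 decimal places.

1.21 m/s²

The horizontal push has components F cos 23° = 77.1 × 0.9205 = 70.971 N up the incline and F sin 23° = 77.1 × 0.3907 = 30.123 N pressing into the surface.
The normal force is therefore N = mg cos 23° + F sin 23° = 81.271 + 30.123 = 111.394 N, and kinetic friction down the slope is μN = 0.23 × 111.394 = 25.621 N.
Along the incline: F cos 23° − mg sin 23° − μN = ma, so 70.971 − 34.495 − 25.621 = 9 a, giving a = 1.2061 m/s².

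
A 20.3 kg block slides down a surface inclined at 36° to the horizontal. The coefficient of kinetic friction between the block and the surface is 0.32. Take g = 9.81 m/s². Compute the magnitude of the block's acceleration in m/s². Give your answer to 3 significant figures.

3.23 m/s²

Resolving the weight along the incline: the component pulling the block down the slope is mg sin 36° = 20.3 × 9.81 × 0.5878 = 117.056 N, and the normal force is N = mg cos 36° = 20.3 × 9.81 × 0.8090 = 161.107 N.
Kinetic friction acts up the slope with magnitude f = μN = 0.32 × 161.107 = 51.554 N.
Net force along the incline is 117.056 − 51.554 = 65.502 N, so a = 65.502 / 20.3 = 3.2267 m/s².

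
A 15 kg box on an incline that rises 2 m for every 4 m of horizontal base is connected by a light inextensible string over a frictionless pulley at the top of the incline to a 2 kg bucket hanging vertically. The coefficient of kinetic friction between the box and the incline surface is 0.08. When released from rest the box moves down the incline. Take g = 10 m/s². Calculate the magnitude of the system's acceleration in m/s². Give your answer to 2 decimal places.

For the box on the incline: the weight component along the slope is m₁g sin 26.57° = 15 × 10 × 0.4472 = 67.080 N and the normal force is N = m₁g cos 26.57° = 134.164 N.
Kinetic friction opposes the box's motion down the incline: f = μN = 0.08 × 134.164 = 10.733 N acting up the slope.
Newton's second law for the box (down-slope positive): 67.080 − 10.733 − T = 15 a. For the hanging bucket (upward positive): T − 2 × 10 = 2 a.
Adding the two equations eliminates T: 36.347 = 17 a, so a = 2.1381 m/s².

2.14 m/s²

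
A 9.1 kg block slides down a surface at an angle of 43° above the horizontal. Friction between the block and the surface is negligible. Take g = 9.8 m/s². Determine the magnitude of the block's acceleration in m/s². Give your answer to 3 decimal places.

6.684 m/s²

Resolving the weight along the incline: the component pulling the block down the slope is mg sin 43° = 9.1 × 9.8 × 0.6820 = 60.821 N, and the normal force is N = mg cos 43° = 9.1 × 9.8 × 0.7314 = 65.226 N.
With no friction the net force along the incline is 60.821 N, so a = g sin 43° = 60.821 / 9.1 = 6.6836 m/s².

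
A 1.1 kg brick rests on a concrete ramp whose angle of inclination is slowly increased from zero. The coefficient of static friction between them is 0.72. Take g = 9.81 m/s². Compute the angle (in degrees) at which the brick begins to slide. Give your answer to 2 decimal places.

At the threshold of sliding, static friction is at its maximum μ_s N and exactly balances the weight component along the incline: mg sin θ = μ_s mg cos θ.
Hence tan θ = μ_s = 0.72, so θ = arctan(0.72) = 35.7539°.

35.75°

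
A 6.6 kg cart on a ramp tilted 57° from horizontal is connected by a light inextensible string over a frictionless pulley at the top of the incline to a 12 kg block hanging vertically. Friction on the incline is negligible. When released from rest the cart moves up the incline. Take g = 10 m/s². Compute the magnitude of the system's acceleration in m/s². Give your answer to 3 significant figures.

For the cart on the incline: the weight component along the slope is m₁g sin 57° = 6.6 × 10 × 0.8387 = 55.354 N and the normal force is N = m₁g cos 57° = 35.946 N.
Newton's second law for the cart (up-slope positive): T − 55.354 = 6.6 a. For the hanging block (downward positive): 12 × 10 − T = 12 a.
Adding the two equations eliminates T: 64.646 = 18.6 a, so a = 3.4756 m/s².

3.48 m/s²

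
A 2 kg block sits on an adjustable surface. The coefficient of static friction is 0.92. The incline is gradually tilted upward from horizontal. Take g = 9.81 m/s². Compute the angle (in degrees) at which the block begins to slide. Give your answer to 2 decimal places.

At the threshold of sliding, static friction is at its maximum μ_s N and exactly balances the weight component along the incline: mg sin θ = μ_s mg cos θ.
Hence tan θ = μ_s = 0.92, so θ = arctan(0.92) = 42.6141°.

42.61°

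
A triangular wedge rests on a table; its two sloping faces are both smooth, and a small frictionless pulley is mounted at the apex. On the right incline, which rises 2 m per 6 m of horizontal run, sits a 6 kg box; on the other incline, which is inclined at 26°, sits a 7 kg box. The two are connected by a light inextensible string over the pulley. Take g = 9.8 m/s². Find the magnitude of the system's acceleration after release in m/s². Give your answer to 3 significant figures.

0.883 m/s²

Resolve each weight along its own incline: the 6 kg mass has component 6 × 9.8 × sin 18.43° = 18.594 N down its slope, and the 7 kg mass has 7 × 9.8 × sin 26° = 30.072 N down its slope.
The 7 kg side's 30.072 N exceeds the other side's 18.594 N, so that mass slides down and the 6 kg mass slides up. Taking that direction as positive, Newton's second law for the whole system gives 30.072 − 18.594 = (6 + 7) a, so a = 11.478 / 13 = 0.8829 m/s².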